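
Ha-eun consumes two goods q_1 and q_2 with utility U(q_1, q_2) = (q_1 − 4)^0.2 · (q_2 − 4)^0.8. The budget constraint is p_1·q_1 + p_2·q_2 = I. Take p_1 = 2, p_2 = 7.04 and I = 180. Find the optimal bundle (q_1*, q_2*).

q_1* = 18.384, q_2* = 20.3455

After buying the subsistence bundle (4, 4), a share 0.2 of the remaining income goes to q_1: q_1* = 4 + 0.2·(I − 4p_1 − 4p_2)/p_1.
Discretionary income = 180 − 4·2 − 4·7.04 = 143.84; q_1* = 4 + 0.2·143.84/2 = 18.384; q_2* = 4 + 0.8·143.84/7.04 = 20.3455.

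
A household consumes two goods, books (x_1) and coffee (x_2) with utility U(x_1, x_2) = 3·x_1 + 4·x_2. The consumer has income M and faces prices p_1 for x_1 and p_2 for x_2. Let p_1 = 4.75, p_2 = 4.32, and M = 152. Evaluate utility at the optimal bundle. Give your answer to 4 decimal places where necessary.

V = 140.7407

x_2 gives more utility per dollar, so spend all income on x_2: x_2* = M/p_2, x_1* = 0.
Numerically: x_1* = 0, x_2* = 35.1852.
Utility at the optimum: U(0, 35.1852) = 140.7407.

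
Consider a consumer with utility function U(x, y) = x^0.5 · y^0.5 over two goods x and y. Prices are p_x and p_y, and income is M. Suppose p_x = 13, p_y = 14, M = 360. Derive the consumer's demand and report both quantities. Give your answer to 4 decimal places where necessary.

The MRS is y/x. Set MRS = p_x/p_y.
Rearranging, p_y·y = p_x·x. Substituting into the budget gives p_x·x·(1 + 1) = M.
Demand: x*(p_x,p_y,M) = 0.5·M/p_x and y* = 0.5·M/p_y.
At p_x=13, p_y=14, M=360: x* = 0.5·360/13 = 13.8462, y* = 12.8571.

x* = 13.8462, y* = 12.8571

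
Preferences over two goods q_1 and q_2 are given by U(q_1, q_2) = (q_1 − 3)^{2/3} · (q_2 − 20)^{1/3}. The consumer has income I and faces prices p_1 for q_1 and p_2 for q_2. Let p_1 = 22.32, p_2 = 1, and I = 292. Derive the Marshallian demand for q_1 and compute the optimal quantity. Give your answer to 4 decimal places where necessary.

This is Cobb-Douglas in (q_1−3, q_2−20): tangency gives 2/3·p_2·(q_2−20) = 1/3·p_1·(q_1−3).
Substituting into the budget: q_1* = 3 + 2/3·(I − 3·p_1 − 20·p_2)/p_1, and q_2* = 20 + 1/3·(…)/p_2.
Discretionary income = 292 − 3·22.32 − 20·1 = 205.04; q_1* = 3 + 2/3·205.04/22.32 = 9.1243.

q_1* = 9.1243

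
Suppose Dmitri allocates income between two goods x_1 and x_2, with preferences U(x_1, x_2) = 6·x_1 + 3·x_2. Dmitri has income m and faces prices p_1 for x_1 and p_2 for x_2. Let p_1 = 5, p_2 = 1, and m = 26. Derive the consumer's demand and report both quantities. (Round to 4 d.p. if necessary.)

x_1* = 0, x_2* = 26

Linear utility — the consumer picks whichever good has higher MU/price: 6/5 = 1.2 vs 3/1 = 3.
x_2 gives more utility per dollar, so spend all income on x_2: x_2* = m/p_2, x_1* = 0.
Numerically: x_1* = 0, x_2* = 26.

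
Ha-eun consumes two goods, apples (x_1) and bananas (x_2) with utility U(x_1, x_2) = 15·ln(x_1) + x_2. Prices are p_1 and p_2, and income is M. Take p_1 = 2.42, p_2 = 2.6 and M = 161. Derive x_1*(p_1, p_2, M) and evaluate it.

x_1* = 16.1157

So x_1*(p_1,p_2) = 15·p_2/p_1, independent of income; and x_2* = (M − 15·p_2)/p_2.
At the given prices: x_1* = 15·2.6/2.42 = 16.1157.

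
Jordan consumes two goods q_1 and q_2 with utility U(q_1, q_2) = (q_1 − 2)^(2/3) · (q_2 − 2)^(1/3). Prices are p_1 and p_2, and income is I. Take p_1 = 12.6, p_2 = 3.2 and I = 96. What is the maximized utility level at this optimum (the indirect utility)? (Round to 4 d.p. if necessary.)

Discretionary income = 96 − 2·12.6 − 2·3.2 = 64.4; q_1* = 2 + 2/3·64.4/12.6 = 5.4074; q_2* = 2 + 1/3·64.4/3.2 = 8.7083.
Utility at the optimum: U(5.4074, 8.7083) = 4.2706.

V = 4.2706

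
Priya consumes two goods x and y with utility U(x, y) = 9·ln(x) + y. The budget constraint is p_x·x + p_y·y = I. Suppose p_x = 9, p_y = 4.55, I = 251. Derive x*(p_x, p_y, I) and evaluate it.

So x*(p_x,p_y) = 9·p_y/p_x, independent of income; and y* = (I − 9·p_y)/p_y.
At the given prices: x* = 9·4.55/9 = 4.55.

x* = 4.55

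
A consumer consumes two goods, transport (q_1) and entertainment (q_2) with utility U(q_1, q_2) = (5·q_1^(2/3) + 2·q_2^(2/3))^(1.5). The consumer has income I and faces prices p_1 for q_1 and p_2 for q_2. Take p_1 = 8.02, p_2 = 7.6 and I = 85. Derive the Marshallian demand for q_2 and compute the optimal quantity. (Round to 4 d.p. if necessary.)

q_2* = 0.7441

MRS = MU_q_1/MU_q_2 = (5/2)·(q_2/q_1)^(1/3). Set equal to p_1/p_2.
Hence q_2/q_1 = ((2/5)·p_1/p_2)^(1/(1/3)), i.e. raised to the 3 power.
Substitute q_2 = (q_2/q_1)·q_1 into the budget: q_1* = I/(p_1 + p_2·(q_2/q_1)).
Numerically q_2/q_1 = 0.075208, so q_1* = 85/(8.02 + 7.6·0.075208) = 9.8934 and q_2* = 0.075208·9.8934 = 0.7441.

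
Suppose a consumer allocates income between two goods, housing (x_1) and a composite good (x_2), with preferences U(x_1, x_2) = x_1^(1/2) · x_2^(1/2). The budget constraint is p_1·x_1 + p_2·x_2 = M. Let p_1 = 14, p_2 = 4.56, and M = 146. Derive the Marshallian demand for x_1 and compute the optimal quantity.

Tangency: MRS = x_2/x_1 = p_1/p_2.
So 0.5·p_2·x_2 = 0.5·p_1·x_1; combined with the budget, a share 0.5 of income goes to x_1.
Demand: x_1*(p_1,p_2,M) = 0.5·M/p_1 and x_2* = 0.5·M/p_2.
At p_1=14, p_2=4.56, M=146: x_1* = 0.5·146/14 = 5.2143.

x_1* = 5.2143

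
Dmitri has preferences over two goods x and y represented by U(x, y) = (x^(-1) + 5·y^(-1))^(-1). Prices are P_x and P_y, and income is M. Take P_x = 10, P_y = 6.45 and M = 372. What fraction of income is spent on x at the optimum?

share on x = 0.3577

From the CES first-order condition, (1/5)·(y/x)^(2) = P_x/P_y.
Hence y/x = (5·P_x/P_y)^(1/(2)), i.e. raised to the 0.5 power.
Substitute y = (y/x)·x into the budget: x* = M/(P_x + P_y·(y/x)).
Numerically y/x = 2.78423, so x* = 372/(10 + 6.45·2.78423) = 13.3055 and y* = 2.78423·13.3055 = 37.0457.
Expenditure on x: 10·13.3055 = 133.0554; share = 0.3577.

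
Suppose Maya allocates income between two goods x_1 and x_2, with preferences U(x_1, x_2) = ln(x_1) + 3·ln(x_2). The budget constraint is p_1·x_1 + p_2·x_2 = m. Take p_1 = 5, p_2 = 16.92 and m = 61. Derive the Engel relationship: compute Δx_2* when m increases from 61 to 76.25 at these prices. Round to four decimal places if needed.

MU_x_1/MU_x_2 = (x_2)/(3·x_1); tangency sets this equal to p_1/p_2.
Rearranging, p_2·x_2 = 3·p_1·x_1. Substituting into the budget gives p_1·x_1·(1 + 3) = m.
Demand: x_1*(p_1,p_2,m) = 0.25·m/p_1 and x_2* = 0.75·m/p_2.
At p_1=5, p_2=16.92, m=61: x_2* = 0.75·61/16.92 = 2.7039.
At m' = 76.25: x_2* = 3.3799. Change: 3.3799 − 2.7039 = 0.676.

Δx_2* = 0.676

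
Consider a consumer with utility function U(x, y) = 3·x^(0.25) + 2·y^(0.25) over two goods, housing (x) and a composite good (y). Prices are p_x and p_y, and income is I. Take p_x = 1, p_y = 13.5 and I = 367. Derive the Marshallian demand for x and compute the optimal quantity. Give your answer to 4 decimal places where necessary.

x* = 294.8769

MU_x ∝ 3·x^(-0.75), MU_y ∝ 2·y^(-0.75), so MRS = (3/2)·(y/x)^(0.75) = p_x/p_y.
Hence y/x = ((2/3)·p_x/p_y)^(1/(0.75)), i.e. raised to the 4/3 power.
With the ratio pinned down, the budget gives x* = I/(p_x + p_y·(y/x)) and y* = (y/x)·x*.
Numerically y/x = 0.018118, so x* = 367/(1 + 13.5·0.018118) = 294.8769.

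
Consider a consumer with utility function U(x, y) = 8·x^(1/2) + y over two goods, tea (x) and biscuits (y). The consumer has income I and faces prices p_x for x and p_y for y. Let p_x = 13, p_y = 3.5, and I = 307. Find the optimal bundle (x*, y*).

x* = 1.1598, y* = 83.4066

MU_x = 4/√x, MU_y = 1. Tangency: 4/√x = p_x/p_y.
Solve: √x = 4·p_y/p_x, so x*(p_x,p_y) = (4·p_y/p_x)², and y* = (I − p_x·x*)/p_y.
Plugging in: x* = (4·3.5/13)² = 1.1598, y* = 83.4066.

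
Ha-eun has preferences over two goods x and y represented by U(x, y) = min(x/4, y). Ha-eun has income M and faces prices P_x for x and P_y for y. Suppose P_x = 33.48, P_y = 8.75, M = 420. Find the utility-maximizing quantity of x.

With perfect complements, no substitution: consume in ratio x:y = 4:1.
Budget: P_x·x + P_y·(1/4)·x = M, so (4·P_x + P_y)·x = 4·M.
Demand: x*(P_x,P_y,M) = 4·M/(4·P_x + P_y), y* = M/(4·P_x + P_y).
Here 4·33.48 + 8.75 = 142.67, giving x* = 11.7754.

x* = 11.7754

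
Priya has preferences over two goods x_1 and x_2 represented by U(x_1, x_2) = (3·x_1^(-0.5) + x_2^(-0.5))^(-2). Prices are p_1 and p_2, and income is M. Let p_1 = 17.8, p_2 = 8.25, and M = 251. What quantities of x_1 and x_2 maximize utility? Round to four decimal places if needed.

x_1* = 10.2774, x_2* = 8.2499

Numerically x_2/x_1 = 0.802718, so x_1* = 251/(17.8 + 8.25·0.802718) = 10.2774 and x_2* = 0.802718·10.2774 = 8.2499.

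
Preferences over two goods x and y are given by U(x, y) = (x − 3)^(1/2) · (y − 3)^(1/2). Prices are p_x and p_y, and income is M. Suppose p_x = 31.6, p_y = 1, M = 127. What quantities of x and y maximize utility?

MRS = (y−3)/(x−3). Tangency with p_x/p_y gives y−3 = (p_x/p_y)·(x−3).
Substituting into the budget: x* = 3 + 0.5·(M − 3·p_x − 3·p_y)/p_x, and y* = 3 + 0.5·(…)/p_y.
Discretionary income = 127 − 3·31.6 − 3·1 = 29.2; x* = 3 + 0.5·29.2/31.6 = 3.462; y* = 3 + 0.5·29.2/1 = 17.6.

x* = 3.462, y* = 17.6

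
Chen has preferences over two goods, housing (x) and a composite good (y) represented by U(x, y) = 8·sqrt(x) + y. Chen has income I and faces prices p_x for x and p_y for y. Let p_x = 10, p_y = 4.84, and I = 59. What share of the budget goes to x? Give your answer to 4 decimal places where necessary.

Thus x* = (4·p_y/p_x)² — independent of I — with the rest of income spent on y.
Plugging in: x* = (4·4.84/10)² = 3.7481, y* = 4.4461.
Expenditure on x: 10·3.7481 = 37.481; share = 0.6353.

share on x = 0.6353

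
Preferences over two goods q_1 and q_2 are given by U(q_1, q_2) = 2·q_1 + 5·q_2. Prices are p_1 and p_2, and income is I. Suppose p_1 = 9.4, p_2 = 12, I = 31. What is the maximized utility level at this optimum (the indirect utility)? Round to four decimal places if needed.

Perfect substitutes: compare marginal utility per dollar. 2/p_1 vs 5/p_2 → 0.2128 vs 0.4167.
q_2 gives more utility per dollar, so spend all income on q_2: q_2* = I/p_2, q_1* = 0.
Numerically: q_1* = 0, q_2* = 2.5833.
Utility at the optimum: U(0, 2.5833) = 12.9167.

V = 12.9167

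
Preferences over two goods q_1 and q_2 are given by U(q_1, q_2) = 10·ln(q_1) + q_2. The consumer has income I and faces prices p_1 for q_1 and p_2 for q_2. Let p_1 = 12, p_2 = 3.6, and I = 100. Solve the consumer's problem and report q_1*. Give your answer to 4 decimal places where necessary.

q_1* = 3

So q_1*(p_1,p_2) = 10·p_2/p_1, independent of income; and q_2* = (I − 10·p_2)/p_2.
At the given prices: q_1* = 10·3.6/12 = 3.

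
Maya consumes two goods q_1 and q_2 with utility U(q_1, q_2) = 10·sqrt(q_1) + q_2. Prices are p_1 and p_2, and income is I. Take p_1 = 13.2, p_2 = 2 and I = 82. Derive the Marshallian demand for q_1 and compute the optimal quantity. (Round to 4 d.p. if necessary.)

q_1* = 0.5739

MU_q_1 = 5/√q_1, MU_q_2 = 1. Tangency: 5/√q_1 = p_1/p_2.
Solve: √q_1 = 5·p_2/p_1, so q_1*(p_1,p_2) = (5·p_2/p_1)², and q_2* = (I − p_1·q_1*)/p_2.
Plugging in: q_1* = (5·2/13.2)² = 0.5739.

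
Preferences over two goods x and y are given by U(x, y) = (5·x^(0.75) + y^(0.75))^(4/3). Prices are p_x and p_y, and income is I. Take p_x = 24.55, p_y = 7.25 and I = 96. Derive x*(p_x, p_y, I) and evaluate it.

From the CES first-order condition, 5·(y/x)^(0.25) = p_x/p_y.
Hence y/x = ((1/5)·p_x/p_y)^(1/(0.25)), i.e. raised to the 4 power.
With the ratio pinned down, the budget gives x* = I/(p_x + p_y·(y/x)) and y* = (y/x)·x*.
Numerically y/x = 0.210365, so x* = 96/(24.55 + 7.25·0.210365) = 3.6817.

x* = 3.6817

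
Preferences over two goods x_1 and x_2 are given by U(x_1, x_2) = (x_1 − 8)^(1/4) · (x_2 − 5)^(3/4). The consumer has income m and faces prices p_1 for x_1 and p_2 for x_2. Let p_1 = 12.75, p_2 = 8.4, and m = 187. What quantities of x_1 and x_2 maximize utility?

This is Cobb-Douglas in (x_1−8, x_2−5): tangency gives 0.25·p_2·(x_2−5) = 0.75·p_1·(x_1−8).
After buying the subsistence bundle (8, 5), a share 0.25 of the remaining income goes to x_1: x_1* = 8 + 0.25·(m − 8p_1 − 5p_2)/p_1.
Discretionary income = 187 − 8·12.75 − 5·8.4 = 43; x_1* = 8 + 0.25·43/12.75 = 8.8431; x_2* = 5 + 0.75·43/8.4 = 8.8393.

x_1* = 8.8431, x_2* = 8.8393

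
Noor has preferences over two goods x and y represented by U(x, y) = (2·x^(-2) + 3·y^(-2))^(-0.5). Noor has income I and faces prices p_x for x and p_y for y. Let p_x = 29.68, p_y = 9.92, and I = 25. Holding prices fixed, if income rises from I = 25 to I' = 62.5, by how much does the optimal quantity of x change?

Δx* = 0.8145

Substitute y = (y/x)·x into the budget: x* = I/(p_x + p_y·(y/x)).
Numerically y/x = 1.649483, so x* = 25/(29.68 + 9.92·1.649483) = 0.543.
At I' = 62.5: x* = 1.3574. Change: 1.3574 − 0.543 = 0.8145.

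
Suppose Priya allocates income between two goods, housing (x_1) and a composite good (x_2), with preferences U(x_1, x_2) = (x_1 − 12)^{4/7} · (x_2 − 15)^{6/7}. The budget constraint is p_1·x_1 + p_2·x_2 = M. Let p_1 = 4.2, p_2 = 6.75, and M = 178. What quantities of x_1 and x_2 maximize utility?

x_1* = 14.5095, x_2* = 17.3422

Let x_1' = x_1−12, x_2' = x_2−15. MRS = (2/3)·x_2'/x_1' = p_1/p_2.
After buying the subsistence bundle (12, 15), a share 0.4 of the remaining income goes to x_1: x_1* = 12 + 0.4·(M − 12p_1 − 15p_2)/p_1.
Discretionary income = 178 − 12·4.2 − 15·6.75 = 26.35; x_1* = 12 + 0.4·26.35/4.2 = 14.5095; x_2* = 15 + 0.6·26.35/6.75 = 17.3422.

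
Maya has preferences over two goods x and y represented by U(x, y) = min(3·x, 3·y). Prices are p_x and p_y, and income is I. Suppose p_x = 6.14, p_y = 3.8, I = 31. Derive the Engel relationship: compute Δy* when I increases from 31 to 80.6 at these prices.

With perfect complements, no substitution: consume in ratio x:y = 3:3.
Budget: p_x·x + p_y·x = I, so (3·p_x + 3·p_y)·x = 3·I.
Demand: x*(p_x,p_y,I) = 3·I/(3·p_x + 3·p_y), y* = 3·I/(3·p_x + 3·p_y).
Here 3·6.14 + 3·3.8 = 29.82, giving y* = 3.1187.
At I' = 80.6: y* = 8.1087. Change: 8.1087 − 3.1187 = 4.9899.

Δy* = 4.9899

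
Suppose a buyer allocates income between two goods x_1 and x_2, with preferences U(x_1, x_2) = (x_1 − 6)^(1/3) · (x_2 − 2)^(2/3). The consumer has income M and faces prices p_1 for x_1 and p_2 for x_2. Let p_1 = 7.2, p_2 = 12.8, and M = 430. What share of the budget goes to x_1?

share on x_1 = 0.3805

This is Cobb-Douglas in (x_1−6, x_2−2): tangency gives 1/3·p_2·(x_2−2) = 2/3·p_1·(x_1−6).
Substituting into the budget: x_1* = 6 + 1/3·(M − 6·p_1 − 2·p_2)/p_1, and x_2* = 2 + 2/3·(…)/p_2.
Discretionary income = 430 − 6·7.2 − 2·12.8 = 361.2; x_1* = 6 + 1/3·361.2/7.2 = 22.7222; x_2* = 2 + 2/3·361.2/12.8 = 20.8125.
Expenditure on x_1: 7.2·22.7222 = 163.6; share = 0.3805.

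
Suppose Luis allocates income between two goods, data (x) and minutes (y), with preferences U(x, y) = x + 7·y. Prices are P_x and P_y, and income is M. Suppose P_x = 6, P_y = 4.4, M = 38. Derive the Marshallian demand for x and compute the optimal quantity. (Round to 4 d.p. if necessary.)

x* = 0

Linear utility — the consumer picks whichever good has higher MU/price: 1/6 = 0.1667 vs 7/4.4 = 1.5909.
y gives more utility per dollar, so spend all income on y: y* = M/P_y, x* = 0.
Numerically: x* = 0, y* = 8.6364.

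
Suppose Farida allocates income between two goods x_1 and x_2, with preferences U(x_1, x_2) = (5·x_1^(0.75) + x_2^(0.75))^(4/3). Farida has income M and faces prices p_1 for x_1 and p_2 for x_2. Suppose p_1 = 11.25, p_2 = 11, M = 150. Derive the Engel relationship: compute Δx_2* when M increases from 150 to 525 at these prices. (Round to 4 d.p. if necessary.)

From the CES first-order condition, 5·(x_2/x_1)^(0.25) = p_1/p_2.
Solve for the ratio: x_2/x_1 = [(1/5)·p_1/p_2]^(4).
Substitute x_2 = (x_2/x_1)·x_1 into the budget: x_1* = M/(p_1 + p_2·(x_2/x_1)).
Numerically x_2/x_1 = 0.00175, so x_1* = 150/(11.25 + 11·0.00175) = 13.3106 and x_2* = 0.00175·13.3106 = 0.0233.
At M' = 525: x_2* = 0.0815. Change: 0.0815 − 0.0233 = 0.0582.

Δx_2* = 0.0582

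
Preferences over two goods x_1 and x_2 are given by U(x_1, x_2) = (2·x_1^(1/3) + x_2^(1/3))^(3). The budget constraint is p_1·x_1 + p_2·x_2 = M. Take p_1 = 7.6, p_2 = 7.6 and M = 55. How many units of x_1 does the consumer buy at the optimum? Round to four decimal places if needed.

MRS = MU_x_1/MU_x_2 = 2·(x_2/x_1)^(2/3). Set equal to p_1/p_2.
Solve for the ratio: x_2/x_1 = [(1/2)·p_1/p_2]^(1.5).
With the ratio pinned down, the budget gives x_1* = M/(p_1 + p_2·(x_2/x_1)) and x_2* = (x_2/x_1)·x_1*.
Numerically x_2/x_1 = 0.353553, so x_1* = 55/(7.6 + 7.6·0.353553) = 5.3466.

x_1* = 5.3466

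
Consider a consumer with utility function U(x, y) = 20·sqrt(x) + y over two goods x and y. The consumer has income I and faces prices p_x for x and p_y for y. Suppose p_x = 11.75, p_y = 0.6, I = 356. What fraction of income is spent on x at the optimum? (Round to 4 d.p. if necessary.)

Set MRS = p_x/p_y: 10·x^(−1/2) = p_x/p_y.
Solve: √x = 10·p_y/p_x, so x*(p_x,p_y) = (10·p_y/p_x)², and y* = (I − p_x·x*)/p_y.
Plugging in: x* = (10·0.6/11.75)² = 0.2608, y* = 588.227.
Expenditure on x: 11.75·0.2608 = 3.0638; share = 0.0086.

share on x = 0.0086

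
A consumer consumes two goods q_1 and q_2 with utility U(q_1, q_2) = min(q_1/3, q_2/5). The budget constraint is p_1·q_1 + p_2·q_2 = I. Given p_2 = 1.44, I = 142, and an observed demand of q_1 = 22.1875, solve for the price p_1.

Leontief preferences: the optimum is at the kink where q_1/3 = q_2/5, i.e. q_2 = (5/3)·q_1.
Budget: p_1·q_1 + p_2·(5/3)·q_1 = I, so (3·p_1 + 5·p_2)·q_1 = 3·I.
Demand: q_1*(p_1,p_2,I) = 3·I/(3·p_1 + 5·p_2), q_2* = 5·I/(3·p_1 + 5·p_2).
Set q_1* = 22.1875 in the demand function and solve for p_1: p_1 = 4.

p_1 = 4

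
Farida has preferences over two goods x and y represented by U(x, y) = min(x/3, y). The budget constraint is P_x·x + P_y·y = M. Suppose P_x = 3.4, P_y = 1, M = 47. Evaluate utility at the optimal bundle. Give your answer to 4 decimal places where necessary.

V = 4.1964

Leontief preferences: the optimum is at the kink where x/3 = y/1, i.e. y = (1/3)·x.
Budget: P_x·x + P_y·(1/3)·x = M, so (3·P_x + P_y)·x = 3·M.
Demand: x*(P_x,P_y,M) = 3·M/(3·P_x + P_y), y* = M/(3·P_x + P_y).
Here 3·3.4 + 1 = 11.2, giving x* = 12.5893 and y* = 4.1964.
Utility at the optimum: U(12.5893, 4.1964) = 4.1964.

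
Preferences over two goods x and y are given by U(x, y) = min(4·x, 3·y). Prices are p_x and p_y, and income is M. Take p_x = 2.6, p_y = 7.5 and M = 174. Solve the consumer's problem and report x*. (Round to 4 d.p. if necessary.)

Demand: x*(p_x,p_y,M) = 3·M/(3·p_x + 4·p_y), y* = 4·M/(3·p_x + 4·p_y).
Here 3·2.6 + 4·7.5 = 37.8, giving x* = 13.8095.

x* = 13.8095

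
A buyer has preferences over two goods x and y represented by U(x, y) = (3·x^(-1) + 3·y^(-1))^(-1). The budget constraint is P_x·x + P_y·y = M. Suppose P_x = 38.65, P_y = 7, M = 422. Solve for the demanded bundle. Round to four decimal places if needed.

MU_x ∝ 3·x^(-2), MU_y ∝ 3·y^(-2), so MRS = (y/x)^(2) = P_x/P_y.
Hence y/x = (P_x/P_y)^(1/(2)), i.e. raised to the 0.5 power.
Substitute y = (y/x)·x into the budget: x* = M/(P_x + P_y·(y/x)).
Numerically y/x = 2.349772, so x* = 422/(38.65 + 7·2.349772) = 7.659 and y* = 2.349772·7.659 = 17.997.

x* = 7.659, y* = 17.997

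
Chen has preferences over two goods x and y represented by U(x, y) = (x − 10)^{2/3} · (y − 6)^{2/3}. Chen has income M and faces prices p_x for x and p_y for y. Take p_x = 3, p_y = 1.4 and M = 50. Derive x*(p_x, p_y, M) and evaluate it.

x* = 11.9333

After buying the subsistence bundle (10, 6), a share 0.5 of the remaining income goes to x: x* = 10 + 0.5·(M − 10p_x − 6p_y)/p_x.
Discretionary income = 50 − 10·3 − 6·1.4 = 11.6; x* = 10 + 0.5·11.6/3 = 11.9333.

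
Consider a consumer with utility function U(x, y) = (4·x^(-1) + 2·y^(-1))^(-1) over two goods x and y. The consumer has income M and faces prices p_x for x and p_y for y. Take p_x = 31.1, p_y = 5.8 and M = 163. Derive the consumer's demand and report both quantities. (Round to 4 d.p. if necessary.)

MRS = MU_x/MU_y = 2·(y/x)^(2). Set equal to p_x/p_y.
Hence y/x = ((1/2)·p_x/p_y)^(1/(2)), i.e. raised to the 0.5 power.
Substitute y = (y/x)·x into the budget: x* = M/(p_x + p_y·(y/x)).
Numerically y/x = 1.637386, so x* = 163/(31.1 + 5.8·1.637386) = 4.0151 and y* = 1.637386·4.0151 = 6.5743.

x* = 4.0151, y* = 6.5743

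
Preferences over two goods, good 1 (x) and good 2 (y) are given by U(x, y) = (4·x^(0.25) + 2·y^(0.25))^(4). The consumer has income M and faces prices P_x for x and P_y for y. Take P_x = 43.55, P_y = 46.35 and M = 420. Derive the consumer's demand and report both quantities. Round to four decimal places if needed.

From the CES first-order condition, 2·(y/x)^(0.75) = P_x/P_y.
Hence y/x = ((1/2)·P_x/P_y)^(1/(0.75)), i.e. raised to the 4/3 power.
Substitute y = (y/x)·x into the budget: x* = M/(P_x + P_y·(y/x)).
Numerically y/x = 0.365212, so x* = 420/(43.55 + 46.35·0.365212) = 6.9447 and y* = 0.365212·6.9447 = 2.5363.

x* = 6.9447, y* = 2.5363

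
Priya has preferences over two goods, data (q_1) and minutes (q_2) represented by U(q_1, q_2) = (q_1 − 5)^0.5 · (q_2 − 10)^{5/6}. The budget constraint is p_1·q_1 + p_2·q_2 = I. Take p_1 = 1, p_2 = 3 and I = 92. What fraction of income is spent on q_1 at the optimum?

share on q_1 = 0.2867

Let q_1' = q_1−5, q_2' = q_2−10. MRS = (3/5)·q_2'/q_1' = p_1/p_2.
Substituting into the budget: q_1* = 5 + 0.375·(I − 5·p_1 − 10·p_2)/p_1, and q_2* = 10 + 0.625·(…)/p_2.
Discretionary income = 92 − 5·1 − 10·3 = 57; q_1* = 5 + 0.375·57/1 = 26.375; q_2* = 10 + 0.625·57/3 = 21.875.
Expenditure on q_1: 1·26.375 = 26.375; share = 0.2867.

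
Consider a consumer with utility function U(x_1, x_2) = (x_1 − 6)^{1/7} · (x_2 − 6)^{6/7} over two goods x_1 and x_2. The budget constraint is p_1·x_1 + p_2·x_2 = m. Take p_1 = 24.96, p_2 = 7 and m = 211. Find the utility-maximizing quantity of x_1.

This is Cobb-Douglas in (x_1−6, x_2−6): tangency gives 1/7·p_2·(x_2−6) = 6/7·p_1·(x_1−6).
Substituting into the budget: x_1* = 6 + 1/7·(m − 6·p_1 − 6·p_2)/p_1, and x_2* = 6 + 6/7·(…)/p_2.
Discretionary income = 211 − 6·24.96 − 6·7 = 19.24; x_1* = 6 + 1/7·19.24/24.96 = 6.1101.

x_1* = 6.1101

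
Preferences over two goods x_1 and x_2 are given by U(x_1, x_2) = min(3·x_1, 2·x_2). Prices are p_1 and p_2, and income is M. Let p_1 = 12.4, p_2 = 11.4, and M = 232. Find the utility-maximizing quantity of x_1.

x_1* = 7.8644

With perfect complements, no substitution: consume in ratio x_1:x_2 = 2:3.
Budget: p_1·x_1 + p_2·(3/2)·x_1 = M, so (2·p_1 + 3·p_2)·x_1 = 2·M.
Demand: x_1*(p_1,p_2,M) = 2·M/(2·p_1 + 3·p_2), x_2* = 3·M/(2·p_1 + 3·p_2).
Here 2·12.4 + 3·11.4 = 59, giving x_1* = 7.8644.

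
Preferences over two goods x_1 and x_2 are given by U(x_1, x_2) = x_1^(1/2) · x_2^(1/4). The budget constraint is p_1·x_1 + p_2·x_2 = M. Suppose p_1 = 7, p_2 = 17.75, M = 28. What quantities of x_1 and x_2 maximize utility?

x_1* = 2.6667, x_2* = 0.5258

MU_x_1/MU_x_2 = (0.5·x_2)/(0.25·x_1); tangency sets this equal to p_1/p_2.
So 0.5·p_2·x_2 = 0.25·p_1·x_1; combined with the budget, a share 2/3 of income goes to x_1.
Demand: x_1*(p_1,p_2,M) = 2/3·M/p_1 and x_2* = 1/3·M/p_2.
At p_1=7, p_2=17.75, M=28: x_1* = 2/3·28/7 = 2.6667, x_2* = 0.5258.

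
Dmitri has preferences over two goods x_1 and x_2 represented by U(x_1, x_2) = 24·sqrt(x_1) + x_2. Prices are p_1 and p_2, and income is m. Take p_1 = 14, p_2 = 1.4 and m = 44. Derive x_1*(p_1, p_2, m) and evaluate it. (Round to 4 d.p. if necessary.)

x_1* = 1.44

Utility is quasi-linear in x_2; the FOC for x_1 is 12/√x_1 = p_1/p_2.
Thus x_1* = (12·p_2/p_1)² — independent of m — with the rest of income spent on x_2.
Plugging in: x_1* = (12·1.4/14)² = 1.44.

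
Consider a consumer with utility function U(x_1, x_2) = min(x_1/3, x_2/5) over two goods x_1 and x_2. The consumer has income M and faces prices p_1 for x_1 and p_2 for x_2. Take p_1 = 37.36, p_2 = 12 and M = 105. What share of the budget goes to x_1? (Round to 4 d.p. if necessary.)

With perfect complements, no substitution: consume in ratio x_1:x_2 = 3:5.
Budget: p_1·x_1 + p_2·(5/3)·x_1 = M, so (3·p_1 + 5·p_2)·x_1 = 3·M.
Demand: x_1*(p_1,p_2,M) = 3·M/(3·p_1 + 5·p_2), x_2* = 5·M/(3·p_1 + 5·p_2).
Here 3·37.36 + 5·12 = 172.08, giving x_1* = 1.8305 and x_2* = 3.0509.
Expenditure on x_1: 37.36·1.8305 = 68.3891; share = 0.6513.

share on x_1 = 0.6513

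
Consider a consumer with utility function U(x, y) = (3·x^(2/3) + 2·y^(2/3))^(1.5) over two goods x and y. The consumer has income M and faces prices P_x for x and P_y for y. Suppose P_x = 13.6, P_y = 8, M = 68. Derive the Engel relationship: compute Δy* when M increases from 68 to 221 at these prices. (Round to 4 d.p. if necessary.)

From the CES first-order condition, (3/2)·(y/x)^(1/3) = P_x/P_y.
Hence y/x = ((2/3)·P_x/P_y)^(1/(1/3)), i.e. raised to the 3 power.
With the ratio pinned down, the budget gives x* = M/(P_x + P_y·(y/x)) and y* = (y/x)·x*.
Numerically y/x = 1.455704, so x* = 68/(13.6 + 8·1.455704) = 2.6935 and y* = 1.455704·2.6935 = 3.921.
At M' = 221: y* = 12.7432. Change: 12.7432 − 3.921 = 8.8222.

Δy* = 8.8222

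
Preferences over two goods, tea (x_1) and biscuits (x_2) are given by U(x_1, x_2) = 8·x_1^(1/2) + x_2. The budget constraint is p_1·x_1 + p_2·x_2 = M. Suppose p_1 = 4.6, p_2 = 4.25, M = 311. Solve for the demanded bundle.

x_1* = 13.6578, x_2* = 58.3939

MU_x_1 = 4/√x_1, MU_x_2 = 1. Tangency: 4/√x_1 = p_1/p_2.
Solve: √x_1 = 4·p_2/p_1, so x_1*(p_1,p_2) = (4·p_2/p_1)², and x_2* = (M − p_1·x_1*)/p_2.
Plugging in: x_1* = (4·4.25/4.6)² = 13.6578, x_2* = 58.3939.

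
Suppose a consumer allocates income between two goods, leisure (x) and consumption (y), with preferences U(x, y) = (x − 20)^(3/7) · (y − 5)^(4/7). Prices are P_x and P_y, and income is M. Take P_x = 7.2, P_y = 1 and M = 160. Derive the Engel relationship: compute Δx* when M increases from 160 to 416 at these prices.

Δx* = 15.2381

Let x' = x−20, y' = y−5. MRS = (3/4)·y'/x' = P_x/P_y.
After buying the subsistence bundle (20, 5), a share 3/7 of the remaining income goes to x: x* = 20 + 3/7·(M − 20P_x − 5P_y)/P_x.
Discretionary income = 160 − 20·7.2 − 5·1 = 11; x* = 20 + 3/7·11/7.2 = 20.6548.
At M' = 416: x* = 35.8929. Change: 35.8929 − 20.6548 = 15.2381.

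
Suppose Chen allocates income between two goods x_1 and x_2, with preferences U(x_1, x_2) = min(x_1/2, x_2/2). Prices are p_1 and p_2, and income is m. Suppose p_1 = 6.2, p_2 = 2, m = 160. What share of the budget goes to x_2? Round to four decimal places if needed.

With perfect complements, no substitution: consume in ratio x_1:x_2 = 2:2.
Budget: p_1·x_1 + p_2·x_1 = m, so (2·p_1 + 2·p_2)·x_1 = 2·m.
Demand: x_1*(p_1,p_2,m) = 2·m/(2·p_1 + 2·p_2), x_2* = 2·m/(2·p_1 + 2·p_2).
Here 2·6.2 + 2·2 = 16.4, giving x_1* = 19.5122 and x_2* = 19.5122.
Expenditure on x_2: 2·19.5122 = 39.0244; share = 0.2439.

share on x_2 = 0.2439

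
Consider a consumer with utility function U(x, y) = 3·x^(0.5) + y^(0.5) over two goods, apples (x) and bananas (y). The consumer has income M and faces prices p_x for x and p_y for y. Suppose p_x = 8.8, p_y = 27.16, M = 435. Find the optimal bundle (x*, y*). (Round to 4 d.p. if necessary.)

x* = 47.7141, y* = 0.5566

MU_x ∝ 3·x^(-0.5), MU_y ∝ y^(-0.5), so MRS = 3·(y/x)^(0.5) = p_x/p_y.
Solve for the ratio: y/x = [(1/3)·p_x/p_y]^(2).
With the ratio pinned down, the budget gives x* = M/(p_x + p_y·(y/x)) and y* = (y/x)·x*.
Numerically y/x = 0.011664, so x* = 435/(8.8 + 27.16·0.011664) = 47.7141 and y* = 0.011664·47.7141 = 0.5566.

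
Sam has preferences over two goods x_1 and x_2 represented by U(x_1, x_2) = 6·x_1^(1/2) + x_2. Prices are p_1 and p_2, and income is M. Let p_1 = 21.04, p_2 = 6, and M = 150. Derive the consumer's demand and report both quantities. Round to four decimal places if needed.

x_1* = 0.7319, x_2* = 22.4335

MU_x_1 = 3/√x_1, MU_x_2 = 1. Tangency: 3/√x_1 = p_1/p_2.
Thus x_1* = (3·p_2/p_1)² — independent of M — with the rest of income spent on x_2.
Plugging in: x_1* = (3·6/21.04)² = 0.7319, x_2* = 22.4335.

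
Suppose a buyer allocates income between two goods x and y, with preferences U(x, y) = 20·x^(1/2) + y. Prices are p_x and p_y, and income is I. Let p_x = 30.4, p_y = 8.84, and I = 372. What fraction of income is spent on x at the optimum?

share on x = 0.691

Utility is quasi-linear in y; the FOC for x is 10/√x = p_x/p_y.
Thus x* = (10·p_y/p_x)² — independent of I — with the rest of income spent on y.
Plugging in: x* = (10·8.84/30.4)² = 8.4559, y* = 13.0025.
Expenditure on x: 30.4·8.4559 = 257.0579; share = 0.691.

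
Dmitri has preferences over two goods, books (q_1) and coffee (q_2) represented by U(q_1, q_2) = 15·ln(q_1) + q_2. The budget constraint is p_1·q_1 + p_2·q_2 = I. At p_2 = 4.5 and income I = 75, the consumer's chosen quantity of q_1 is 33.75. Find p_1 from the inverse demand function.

p_1 = 2

MU_q_1 = 15/q_1, MU_q_2 = 1. Tangency: 15/q_1 = p_1/p_2.
So q_1*(p_1,p_2) = 15·p_2/p_1, independent of income; and q_2* = (I − 15·p_2)/p_2.
Set q_1* = 33.75 in the demand function and solve for p_1: p_1 = 2.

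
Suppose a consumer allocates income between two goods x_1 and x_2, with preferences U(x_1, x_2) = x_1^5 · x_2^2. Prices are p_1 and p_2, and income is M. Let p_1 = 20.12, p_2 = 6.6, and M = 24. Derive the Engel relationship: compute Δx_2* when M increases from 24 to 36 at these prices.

Δx_2* = 0.5195

Tangency: MRS = (5/2)·x_2/x_1 = p_1/p_2.
Rearranging, p_2·x_2 = (2/5)·p_1·x_1. Substituting into the budget gives p_1·x_1·(1 + (2/5)) = M.
Demand: x_1*(p_1,p_2,M) = 5/7·M/p_1 and x_2* = 2/7·M/p_2.
At p_1=20.12, p_2=6.6, M=24: x_2* = 2/7·24/6.6 = 1.039.
At M' = 36: x_2* = 1.5584. Change: 1.5584 − 1.039 = 0.5195.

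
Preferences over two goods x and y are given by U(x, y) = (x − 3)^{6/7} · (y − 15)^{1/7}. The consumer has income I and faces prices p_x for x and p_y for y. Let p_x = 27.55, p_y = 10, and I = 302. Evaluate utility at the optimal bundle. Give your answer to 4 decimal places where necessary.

Substituting into the budget: x* = 3 + 6/7·(I − 3·p_x − 15·p_y)/p_x, and y* = 15 + 1/7·(…)/p_y.
Discretionary income = 302 − 3·27.55 − 15·10 = 69.35; x* = 3 + 6/7·69.35/27.55 = 5.1576; y* = 15 + 1/7·69.35/10 = 15.9907.
Utility at the optimum: U(5.1576, 15.9907) = 1.9306.

V = 1.9306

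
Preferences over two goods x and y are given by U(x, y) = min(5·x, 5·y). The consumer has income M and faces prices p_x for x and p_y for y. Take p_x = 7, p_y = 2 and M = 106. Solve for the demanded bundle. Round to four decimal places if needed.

With perfect complements, no substitution: consume in ratio x:y = 5:5.
Budget: p_x·x + p_y·x = M, so (5·p_x + 5·p_y)·x = 5·M.
Demand: x*(p_x,p_y,M) = 5·M/(5·p_x + 5·p_y), y* = 5·M/(5·p_x + 5·p_y).
Here 5·7 + 5·2 = 45, giving x* = 11.7778 and y* = 11.7778.

x* = 11.7778, y* = 11.7778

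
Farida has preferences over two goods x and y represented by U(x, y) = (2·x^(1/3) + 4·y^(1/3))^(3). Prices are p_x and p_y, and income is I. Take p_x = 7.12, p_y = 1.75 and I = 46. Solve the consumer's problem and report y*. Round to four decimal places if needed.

y* = 22.3655

Numerically y/x = 23.211751, so x* = 46/(7.12 + 1.75·23.211751) = 0.9635 and y* = 23.211751·0.9635 = 22.3655.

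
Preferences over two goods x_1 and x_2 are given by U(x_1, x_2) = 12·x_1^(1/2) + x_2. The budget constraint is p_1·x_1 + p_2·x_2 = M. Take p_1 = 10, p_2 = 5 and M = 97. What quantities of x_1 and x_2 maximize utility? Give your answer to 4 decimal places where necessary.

x_1* = 9, x_2* = 1.4

Set MRS = p_1/p_2: 6·x_1^(−1/2) = p_1/p_2.
Solve: √x_1 = 6·p_2/p_1, so x_1*(p_1,p_2) = (6·p_2/p_1)², and x_2* = (M − p_1·x_1*)/p_2.
Plugging in: x_1* = (6·5/10)² = 9, x_2* = 1.4.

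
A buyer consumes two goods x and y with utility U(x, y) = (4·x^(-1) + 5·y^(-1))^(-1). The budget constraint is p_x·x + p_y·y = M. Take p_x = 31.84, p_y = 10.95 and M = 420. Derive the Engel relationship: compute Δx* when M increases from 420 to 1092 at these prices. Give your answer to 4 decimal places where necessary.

Δx* = 12.7475

From the CES first-order condition, (4/5)·(y/x)^(2) = p_x/p_y.
Solve for the ratio: y/x = [(5/4)·p_x/p_y]^(0.5).
With the ratio pinned down, the budget gives x* = M/(p_x + p_y·(y/x)) and y* = (y/x)·x*.
Numerically y/x = 1.90649, so x* = 420/(31.84 + 10.95·1.90649) = 7.9672.
At M' = 1092: x* = 20.7147. Change: 20.7147 − 7.9672 = 12.7475.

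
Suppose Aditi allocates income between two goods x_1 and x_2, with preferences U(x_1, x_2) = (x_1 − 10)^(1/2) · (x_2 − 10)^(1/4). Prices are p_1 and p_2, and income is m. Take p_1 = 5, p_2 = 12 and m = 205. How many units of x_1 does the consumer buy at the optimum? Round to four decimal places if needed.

x_1* = 14.6667

Let x_1' = x_1−10, x_2' = x_2−10. MRS = 2·x_2'/x_1' = p_1/p_2.
After buying the subsistence bundle (10, 10), a share 2/3 of the remaining income goes to x_1: x_1* = 10 + 2/3·(m − 10p_1 − 10p_2)/p_1.
Discretionary income = 205 − 10·5 − 10·12 = 35; x_1* = 10 + 2/3·35/5 = 14.6667.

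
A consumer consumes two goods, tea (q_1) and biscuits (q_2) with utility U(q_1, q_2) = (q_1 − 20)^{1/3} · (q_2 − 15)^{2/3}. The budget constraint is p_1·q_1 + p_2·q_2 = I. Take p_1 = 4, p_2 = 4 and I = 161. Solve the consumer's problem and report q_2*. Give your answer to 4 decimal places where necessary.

MRS = (1/2)·(q_2−15)/(q_1−20). Tangency with p_1/p_2 gives q_2−15 = 2·(p_1/p_2)·(q_1−20).
Substituting into the budget: q_1* = 20 + 1/3·(I − 20·p_1 − 15·p_2)/p_1, and q_2* = 15 + 2/3·(…)/p_2.
Discretionary income = 161 − 20·4 − 15·4 = 21; q_2* = 15 + 2/3·21/4 = 18.5.

q_2* = 18.5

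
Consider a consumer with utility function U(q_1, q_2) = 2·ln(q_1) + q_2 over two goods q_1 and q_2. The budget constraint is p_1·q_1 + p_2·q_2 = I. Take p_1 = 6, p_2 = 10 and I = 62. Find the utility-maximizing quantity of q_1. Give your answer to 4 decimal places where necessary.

Set MRS = p_1/p_2: (2/q_1)/1 = p_1/p_2.
So q_1*(p_1,p_2) = 2·p_2/p_1, independent of income; and q_2* = (I − 2·p_2)/p_2.
At the given prices: q_1* = 2·10/6 = 3.3333.

q_1* = 3.3333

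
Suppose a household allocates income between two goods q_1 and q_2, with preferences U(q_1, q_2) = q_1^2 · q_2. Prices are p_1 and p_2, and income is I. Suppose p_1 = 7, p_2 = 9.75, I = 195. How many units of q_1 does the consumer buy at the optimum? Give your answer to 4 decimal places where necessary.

q_1* = 18.5714

Tangency: MRS = 2·q_2/q_1 = p_1/p_2.
Rearranging, p_2·q_2 = (1/2)·p_1·q_1. Substituting into the budget gives p_1·q_1·(1 + (1/2)) = I.
Demand: q_1*(p_1,p_2,I) = 2/3·I/p_1 and q_2* = 1/3·I/p_2.
At p_1=7, p_2=9.75, I=195: q_1* = 2/3·195/7 = 18.5714.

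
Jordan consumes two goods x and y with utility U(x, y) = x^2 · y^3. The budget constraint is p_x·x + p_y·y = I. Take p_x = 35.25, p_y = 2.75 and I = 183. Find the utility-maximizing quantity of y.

The MRS is (2/3)·y/x. Set MRS = p_x/p_y.
Rearranging, p_y·y = (3/2)·p_x·x. Substituting into the budget gives p_x·x·(1 + (3/2)) = I.
Demand: x*(p_x,p_y,I) = 0.4·I/p_x and y* = 0.6·I/p_y.
At p_x=35.25, p_y=2.75, I=183: y* = 0.6·183/2.75 = 39.9273.

y* = 39.9273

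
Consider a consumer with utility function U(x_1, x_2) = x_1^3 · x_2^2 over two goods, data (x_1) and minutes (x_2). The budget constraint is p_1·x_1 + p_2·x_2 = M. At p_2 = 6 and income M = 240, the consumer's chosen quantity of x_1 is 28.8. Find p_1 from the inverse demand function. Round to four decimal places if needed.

Tangency: MRS = (3/2)·x_2/x_1 = p_1/p_2.
So 3·p_2·x_2 = 2·p_1·x_1; combined with the budget, a share 0.6 of income goes to x_1.
Demand: x_1*(p_1,p_2,M) = 0.6·M/p_1 and x_2* = 0.4·M/p_2.
Set x_1* = 28.8 in the demand function and solve for p_1: p_1 = 5.

p_1 = 5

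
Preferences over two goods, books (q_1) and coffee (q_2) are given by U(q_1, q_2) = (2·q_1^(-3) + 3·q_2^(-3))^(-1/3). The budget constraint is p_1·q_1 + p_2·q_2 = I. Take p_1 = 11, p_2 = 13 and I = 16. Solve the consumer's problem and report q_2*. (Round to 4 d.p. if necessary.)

From the CES first-order condition, (2/3)·(q_2/q_1)^(4) = p_1/p_2.
Solve for the ratio: q_2/q_1 = [(3/2)·p_1/p_2]^(0.25).
With the ratio pinned down, the budget gives q_1* = I/(p_1 + p_2·(q_2/q_1)) and q_2* = (q_2/q_1)·q_1*.
Numerically q_2/q_1 = 1.061415, so q_1* = 16/(11 + 13·1.061415) = 0.6452 and q_2* = 1.061415·0.6452 = 0.6848.

q_2* = 0.6848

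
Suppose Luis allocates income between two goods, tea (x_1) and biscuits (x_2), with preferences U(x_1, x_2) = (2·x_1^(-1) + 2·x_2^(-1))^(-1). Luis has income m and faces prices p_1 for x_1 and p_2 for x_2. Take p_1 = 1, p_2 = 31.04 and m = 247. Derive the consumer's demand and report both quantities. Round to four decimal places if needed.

MRS = MU_x_1/MU_x_2 = (x_2/x_1)^(2). Set equal to p_1/p_2.
Solve for the ratio: x_2/x_1 = [p_1/p_2]^(0.5).
Substitute x_2 = (x_2/x_1)·x_1 into the budget: x_1* = m/(p_1 + p_2·(x_2/x_1)).
Numerically x_2/x_1 = 0.17949, so x_1* = 247/(1 + 31.04·0.17949) = 37.5874 and x_2* = 0.17949·37.5874 = 6.7465.

x_1* = 37.5874, x_2* = 6.7465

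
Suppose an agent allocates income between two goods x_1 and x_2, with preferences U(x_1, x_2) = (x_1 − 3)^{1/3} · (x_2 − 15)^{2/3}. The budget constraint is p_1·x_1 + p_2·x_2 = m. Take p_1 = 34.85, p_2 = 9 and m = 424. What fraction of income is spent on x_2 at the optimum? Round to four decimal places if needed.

share on x_2 = 0.6084

Let x_1' = x_1−3, x_2' = x_2−15. MRS = (1/2)·x_2'/x_1' = p_1/p_2.
After buying the subsistence bundle (3, 15), a share 1/3 of the remaining income goes to x_1: x_1* = 3 + 1/3·(m − 3p_1 − 15p_2)/p_1.
Discretionary income = 424 − 3·34.85 − 15·9 = 184.45; x_1* = 3 + 1/3·184.45/34.85 = 4.7642; x_2* = 15 + 2/3·184.45/9 = 28.663.
Expenditure on x_2: 9·28.663 = 257.9667; share = 0.6084.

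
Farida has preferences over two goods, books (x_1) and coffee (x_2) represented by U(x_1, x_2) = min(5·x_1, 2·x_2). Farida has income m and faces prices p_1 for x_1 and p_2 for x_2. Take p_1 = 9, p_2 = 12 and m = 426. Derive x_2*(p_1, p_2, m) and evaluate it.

x_2* = 27.3077

Here 2·9 + 5·12 = 78, giving x_2* = 27.3077.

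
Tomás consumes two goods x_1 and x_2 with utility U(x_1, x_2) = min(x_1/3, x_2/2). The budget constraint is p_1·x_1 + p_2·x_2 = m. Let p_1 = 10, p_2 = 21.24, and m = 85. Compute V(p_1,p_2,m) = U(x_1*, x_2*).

V = 1.1727

Demand: x_1*(p_1,p_2,m) = 3·m/(3·p_1 + 2·p_2), x_2* = 2·m/(3·p_1 + 2·p_2).
Here 3·10 + 2·21.24 = 72.48, giving x_1* = 3.5182 and x_2* = 2.3455.
Utility at the optimum: U(3.5182, 2.3455) = 1.1727.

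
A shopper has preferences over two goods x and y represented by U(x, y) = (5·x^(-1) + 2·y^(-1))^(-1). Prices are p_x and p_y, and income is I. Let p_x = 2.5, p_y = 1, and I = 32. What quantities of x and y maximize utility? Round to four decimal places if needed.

MU_x ∝ 5·x^(-2), MU_y ∝ 2·y^(-2), so MRS = (5/2)·(y/x)^(2) = p_x/p_y.
Hence y/x = ((2/5)·p_x/p_y)^(1/(2)), i.e. raised to the 0.5 power.
With the ratio pinned down, the budget gives x* = I/(p_x + p_y·(y/x)) and y* = (y/x)·x*.
Numerically y/x = 1, so x* = 32/(2.5 + 1·1) = 9.1429 and y* = 1·9.1429 = 9.1429.

x* = 9.1429, y* = 9.1429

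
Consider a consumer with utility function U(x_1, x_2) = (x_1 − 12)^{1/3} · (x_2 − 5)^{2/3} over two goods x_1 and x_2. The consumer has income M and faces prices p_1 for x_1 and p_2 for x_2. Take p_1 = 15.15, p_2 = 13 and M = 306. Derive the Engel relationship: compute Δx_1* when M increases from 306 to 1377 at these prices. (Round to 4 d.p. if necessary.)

Let x_1' = x_1−12, x_2' = x_2−5. MRS = (1/2)·x_2'/x_1' = p_1/p_2.
After buying the subsistence bundle (12, 5), a share 1/3 of the remaining income goes to x_1: x_1* = 12 + 1/3·(M − 12p_1 − 5p_2)/p_1.
Discretionary income = 306 − 12·15.15 − 5·13 = 59.2; x_1* = 12 + 1/3·59.2/15.15 = 13.3025.
At M' = 1377: x_1* = 36.8669. Change: 36.8669 − 13.3025 = 23.5644.

Δx_1* = 23.5644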